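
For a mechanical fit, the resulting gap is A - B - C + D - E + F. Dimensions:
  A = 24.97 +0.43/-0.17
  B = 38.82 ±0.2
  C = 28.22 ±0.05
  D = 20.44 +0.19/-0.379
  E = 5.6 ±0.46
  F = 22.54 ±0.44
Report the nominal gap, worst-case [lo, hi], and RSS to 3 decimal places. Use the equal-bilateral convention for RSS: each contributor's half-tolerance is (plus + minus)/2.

nominal=-4.690 wc=[-6.389,-2.920] rss=0.787

Stack each dimension's contribution:
  +A: nom +24.970 → Σnom=24.970; wc +0.430/-0.170 → slack +0.430/-0.170; half-tol=0.300, Σhalf²=0.090000
  -B: nom -38.820 → Σnom=-13.850; wc +0.200/-0.200 → slack +0.630/-0.370; half-tol=0.200, Σhalf²=0.130000
  -C: nom -28.220 → Σnom=-42.070; wc +0.050/-0.050 → slack +0.680/-0.420; half-tol=0.050, Σhalf²=0.132500
  +D: nom +20.440 → Σnom=-21.630; wc +0.190/-0.379 → slack +0.870/-0.799; half-tol=0.284, Σhalf²=0.213440
  -E: nom -5.600 → Σnom=-27.230; wc +0.460/-0.460 → slack +1.330/-1.259; half-tol=0.460, Σhalf²=0.425040
  +F: nom +22.540 → Σnom=-4.690; wc +0.440/-0.440 → slack +1.770/-1.699; half-tol=0.440, Σhalf²=0.618640
Nominal = -4.690. Worst-case = [-4.690 - 1.699, -4.690 + 1.770] = [-6.389, -2.920]. RSS = √0.618640 = 0.787.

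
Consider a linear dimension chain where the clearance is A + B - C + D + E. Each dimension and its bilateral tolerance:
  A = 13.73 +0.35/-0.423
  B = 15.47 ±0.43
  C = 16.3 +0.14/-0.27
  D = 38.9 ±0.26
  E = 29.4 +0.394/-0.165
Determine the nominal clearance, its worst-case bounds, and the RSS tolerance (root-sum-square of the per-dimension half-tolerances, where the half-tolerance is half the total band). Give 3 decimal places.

Stack each dimension's contribution:
  +A: nom +13.730 → Σnom=13.730; wc +0.350/-0.423 → slack +0.350/-0.423; half-tol=0.386, Σhalf²=0.149382
  +B: nom +15.470 → Σnom=29.200; wc +0.430/-0.430 → slack +0.780/-0.853; half-tol=0.430, Σhalf²=0.334282
  -C: nom -16.300 → Σnom=12.900; wc +0.270/-0.140 → slack +1.050/-0.993; half-tol=0.205, Σhalf²=0.376307
  +D: nom +38.900 → Σnom=51.800; wc +0.260/-0.260 → slack +1.310/-1.253; half-tol=0.260, Σhalf²=0.443907
  +E: nom +29.400 → Σnom=81.200; wc +0.394/-0.165 → slack +1.704/-1.418; half-tol=0.280, Σhalf²=0.522027
Nominal = 81.200. Worst-case = [81.200 - 1.418, 81.200 + 1.704] = [79.782, 82.904]. RSS = √0.522027 = 0.723.

nominal=81.200 wc=[79.782,82.904] rss=0.723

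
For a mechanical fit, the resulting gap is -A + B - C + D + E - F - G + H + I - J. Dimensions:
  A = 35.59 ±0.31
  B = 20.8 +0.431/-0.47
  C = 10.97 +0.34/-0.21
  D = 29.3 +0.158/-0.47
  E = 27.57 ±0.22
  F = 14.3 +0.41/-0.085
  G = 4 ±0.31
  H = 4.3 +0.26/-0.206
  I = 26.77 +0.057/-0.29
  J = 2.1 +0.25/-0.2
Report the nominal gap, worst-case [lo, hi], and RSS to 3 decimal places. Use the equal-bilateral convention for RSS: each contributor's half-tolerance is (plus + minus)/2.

Stack each dimension's contribution:
  -A: nom -35.590 → Σnom=-35.590; wc +0.310/-0.310 → slack +0.310/-0.310; half-tol=0.310, Σhalf²=0.096100
  +B: nom +20.800 → Σnom=-14.790; wc +0.431/-0.470 → slack +0.741/-0.780; half-tol=0.451, Σhalf²=0.299050
  -C: nom -10.970 → Σnom=-25.760; wc +0.210/-0.340 → slack +0.951/-1.120; half-tol=0.275, Σhalf²=0.374675
  +D: nom +29.300 → Σnom=3.540; wc +0.158/-0.470 → slack +1.109/-1.590; half-tol=0.314, Σhalf²=0.473271
  +E: nom +27.570 → Σnom=31.110; wc +0.220/-0.220 → slack +1.329/-1.810; half-tol=0.220, Σhalf²=0.521671
  -F: nom -14.300 → Σnom=16.810; wc +0.085/-0.410 → slack +1.414/-2.220; half-tol=0.247, Σhalf²=0.582928
  -G: nom -4.000 → Σnom=12.810; wc +0.310/-0.310 → slack +1.724/-2.530; half-tol=0.310, Σhalf²=0.679028
  +H: nom +4.300 → Σnom=17.110; wc +0.260/-0.206 → slack +1.984/-2.736; half-tol=0.233, Σhalf²=0.733317
  +I: nom +26.770 → Σnom=43.880; wc +0.057/-0.290 → slack +2.041/-3.026; half-tol=0.173, Σhalf²=0.763419
  -J: nom -2.100 → Σnom=41.780; wc +0.200/-0.250 → slack +2.241/-3.276; half-tol=0.225, Σhalf²=0.814044
Nominal = 41.780. Worst-case = [41.780 - 3.276, 41.780 + 2.241] = [38.504, 44.021]. RSS = √0.814044 = 0.902.

nominal=41.780 wc=[38.504,44.021] rss=0.902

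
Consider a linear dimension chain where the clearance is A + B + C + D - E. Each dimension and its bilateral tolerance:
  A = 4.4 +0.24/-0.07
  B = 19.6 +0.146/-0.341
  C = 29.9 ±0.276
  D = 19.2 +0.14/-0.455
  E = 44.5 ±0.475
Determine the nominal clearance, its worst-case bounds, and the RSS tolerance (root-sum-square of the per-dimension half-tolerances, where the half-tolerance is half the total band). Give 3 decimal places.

nominal=28.600 wc=[26.983,29.877] rss=0.688

Stack each dimension's contribution:
  +A: nom +4.400 → Σnom=4.400; wc +0.240/-0.070 → slack +0.240/-0.070; half-tol=0.155, Σhalf²=0.024025
  +B: nom +19.600 → Σnom=24.000; wc +0.146/-0.341 → slack +0.386/-0.411; half-tol=0.243, Σhalf²=0.083317
  +C: nom +29.900 → Σnom=53.900; wc +0.276/-0.276 → slack +0.662/-0.687; half-tol=0.276, Σhalf²=0.159493
  +D: nom +19.200 → Σnom=73.100; wc +0.140/-0.455 → slack +0.802/-1.142; half-tol=0.297, Σhalf²=0.247999
  -E: nom -44.500 → Σnom=28.600; wc +0.475/-0.475 → slack +1.277/-1.617; half-tol=0.475, Σhalf²=0.473625
Nominal = 28.600. Worst-case = [28.600 - 1.617, 28.600 + 1.277] = [26.983, 29.877]. RSS = √0.473625 = 0.688.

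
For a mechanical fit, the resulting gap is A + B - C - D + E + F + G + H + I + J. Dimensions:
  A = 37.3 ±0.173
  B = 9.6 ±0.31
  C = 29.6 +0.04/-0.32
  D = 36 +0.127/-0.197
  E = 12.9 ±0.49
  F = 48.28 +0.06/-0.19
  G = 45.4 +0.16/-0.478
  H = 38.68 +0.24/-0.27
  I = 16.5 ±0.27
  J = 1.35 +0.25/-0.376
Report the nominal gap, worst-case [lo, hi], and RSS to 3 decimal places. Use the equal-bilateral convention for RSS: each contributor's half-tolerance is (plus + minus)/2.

Stack each dimension's contribution:
  +A: nom +37.300 → Σnom=37.300; wc +0.173/-0.173 → slack +0.173/-0.173; half-tol=0.173, Σhalf²=0.029929
  +B: nom +9.600 → Σnom=46.900; wc +0.310/-0.310 → slack +0.483/-0.483; half-tol=0.310, Σhalf²=0.126029
  -C: nom -29.600 → Σnom=17.300; wc +0.320/-0.040 → slack +0.803/-0.523; half-tol=0.180, Σhalf²=0.158429
  -D: nom -36.000 → Σnom=-18.700; wc +0.197/-0.127 → slack +1.000/-0.650; half-tol=0.162, Σhalf²=0.184673
  +E: nom +12.900 → Σnom=-5.800; wc +0.490/-0.490 → slack +1.490/-1.140; half-tol=0.490, Σhalf²=0.424773
  +F: nom +48.280 → Σnom=42.480; wc +0.060/-0.190 → slack +1.550/-1.330; half-tol=0.125, Σhalf²=0.440398
  +G: nom +45.400 → Σnom=87.880; wc +0.160/-0.478 → slack +1.710/-1.808; half-tol=0.319, Σhalf²=0.542159
  +H: nom +38.680 → Σnom=126.560; wc +0.240/-0.270 → slack +1.950/-2.078; half-tol=0.255, Σhalf²=0.607184
  +I: nom +16.500 → Σnom=143.060; wc +0.270/-0.270 → slack +2.220/-2.348; half-tol=0.270, Σhalf²=0.680084
  +J: nom +1.350 → Σnom=144.410; wc +0.250/-0.376 → slack +2.470/-2.724; half-tol=0.313, Σhalf²=0.778053
Nominal = 144.410. Worst-case = [144.410 - 2.724, 144.410 + 2.470] = [141.686, 146.880]. RSS = √0.778053 = 0.882.

nominal=144.410 wc=[141.686,146.880] rss=0.882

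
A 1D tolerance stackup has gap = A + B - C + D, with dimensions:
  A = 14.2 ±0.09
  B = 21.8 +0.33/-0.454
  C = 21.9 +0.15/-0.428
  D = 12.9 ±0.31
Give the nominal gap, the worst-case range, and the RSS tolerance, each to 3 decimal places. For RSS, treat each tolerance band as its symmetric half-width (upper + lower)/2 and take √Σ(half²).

nominal=27.000 wc=[25.996,28.158] rss=0.584

Stack each dimension's contribution:
  +A: nom +14.200 → Σnom=14.200; wc +0.090/-0.090 → slack +0.090/-0.090; half-tol=0.090, Σhalf²=0.008100
  +B: nom +21.800 → Σnom=36.000; wc +0.330/-0.454 → slack +0.420/-0.544; half-tol=0.392, Σhalf²=0.161764
  -C: nom -21.900 → Σnom=14.100; wc +0.428/-0.150 → slack +0.848/-0.694; half-tol=0.289, Σhalf²=0.245285
  +D: nom +12.900 → Σnom=27.000; wc +0.310/-0.310 → slack +1.158/-1.004; half-tol=0.310, Σhalf²=0.341385
Nominal = 27.000. Worst-case = [27.000 - 1.004, 27.000 + 1.158] = [25.996, 28.158]. RSS = √0.341385 = 0.584.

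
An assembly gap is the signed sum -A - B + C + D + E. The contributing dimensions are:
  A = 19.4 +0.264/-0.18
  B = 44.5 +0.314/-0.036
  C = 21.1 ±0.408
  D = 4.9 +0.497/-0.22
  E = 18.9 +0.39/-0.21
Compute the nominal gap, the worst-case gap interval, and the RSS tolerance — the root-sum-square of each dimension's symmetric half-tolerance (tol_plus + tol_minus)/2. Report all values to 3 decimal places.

nominal=-19.000 wc=[-20.416,-17.489] rss=0.682

Stack each dimension's contribution:
  -A: nom -19.400 → Σnom=-19.400; wc +0.180/-0.264 → slack +0.180/-0.264; half-tol=0.222, Σhalf²=0.049284
  -B: nom -44.500 → Σnom=-63.900; wc +0.036/-0.314 → slack +0.216/-0.578; half-tol=0.175, Σhalf²=0.079909
  +C: nom +21.100 → Σnom=-42.800; wc +0.408/-0.408 → slack +0.624/-0.986; half-tol=0.408, Σhalf²=0.246373
  +D: nom +4.900 → Σnom=-37.900; wc +0.497/-0.220 → slack +1.121/-1.206; half-tol=0.358, Σhalf²=0.374895
  +E: nom +18.900 → Σnom=-19.000; wc +0.390/-0.210 → slack +1.511/-1.416; half-tol=0.300, Σhalf²=0.464895
Nominal = -19.000. Worst-case = [-19.000 - 1.416, -19.000 + 1.511] = [-20.416, -17.489]. RSS = √0.464895 = 0.682.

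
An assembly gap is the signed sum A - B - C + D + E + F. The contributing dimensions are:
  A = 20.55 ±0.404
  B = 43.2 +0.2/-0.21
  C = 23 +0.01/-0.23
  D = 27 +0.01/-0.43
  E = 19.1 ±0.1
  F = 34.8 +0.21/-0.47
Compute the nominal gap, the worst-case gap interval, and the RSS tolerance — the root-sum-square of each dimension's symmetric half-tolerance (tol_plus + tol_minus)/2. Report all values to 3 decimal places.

nominal=35.250 wc=[33.636,36.414] rss=0.627

Stack each dimension's contribution:
  +A: nom +20.550 → Σnom=20.550; wc +0.404/-0.404 → slack +0.404/-0.404; half-tol=0.404, Σhalf²=0.163216
  -B: nom -43.200 → Σnom=-22.650; wc +0.210/-0.200 → slack +0.614/-0.604; half-tol=0.205, Σhalf²=0.205241
  -C: nom -23.000 → Σnom=-45.650; wc +0.230/-0.010 → slack +0.844/-0.614; half-tol=0.120, Σhalf²=0.219641
  +D: nom +27.000 → Σnom=-18.650; wc +0.010/-0.430 → slack +0.854/-1.044; half-tol=0.220, Σhalf²=0.268041
  +E: nom +19.100 → Σnom=0.450; wc +0.100/-0.100 → slack +0.954/-1.144; half-tol=0.100, Σhalf²=0.278041
  +F: nom +34.800 → Σnom=35.250; wc +0.210/-0.470 → slack +1.164/-1.614; half-tol=0.340, Σhalf²=0.393641
Nominal = 35.250. Worst-case = [35.250 - 1.614, 35.250 + 1.164] = [33.636, 36.414]. RSS = √0.393641 = 0.627.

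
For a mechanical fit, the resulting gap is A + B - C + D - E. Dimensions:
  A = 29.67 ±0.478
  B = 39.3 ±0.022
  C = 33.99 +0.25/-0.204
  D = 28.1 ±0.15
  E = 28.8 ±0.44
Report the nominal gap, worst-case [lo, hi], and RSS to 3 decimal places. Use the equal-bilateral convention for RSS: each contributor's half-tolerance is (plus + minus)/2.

Stack each dimension's contribution:
  +A: nom +29.670 → Σnom=29.670; wc +0.478/-0.478 → slack +0.478/-0.478; half-tol=0.478, Σhalf²=0.228484
  +B: nom +39.300 → Σnom=68.970; wc +0.022/-0.022 → slack +0.500/-0.500; half-tol=0.022, Σhalf²=0.228968
  -C: nom -33.990 → Σnom=34.980; wc +0.204/-0.250 → slack +0.704/-0.750; half-tol=0.227, Σhalf²=0.280497
  +D: nom +28.100 → Σnom=63.080; wc +0.150/-0.150 → slack +0.854/-0.900; half-tol=0.150, Σhalf²=0.302997
  -E: nom -28.800 → Σnom=34.280; wc +0.440/-0.440 → slack +1.294/-1.340; half-tol=0.440, Σhalf²=0.496597
Nominal = 34.280. Worst-case = [34.280 - 1.340, 34.280 + 1.294] = [32.940, 35.574]. RSS = √0.496597 = 0.705.

nominal=34.280 wc=[32.940,35.574] rss=0.705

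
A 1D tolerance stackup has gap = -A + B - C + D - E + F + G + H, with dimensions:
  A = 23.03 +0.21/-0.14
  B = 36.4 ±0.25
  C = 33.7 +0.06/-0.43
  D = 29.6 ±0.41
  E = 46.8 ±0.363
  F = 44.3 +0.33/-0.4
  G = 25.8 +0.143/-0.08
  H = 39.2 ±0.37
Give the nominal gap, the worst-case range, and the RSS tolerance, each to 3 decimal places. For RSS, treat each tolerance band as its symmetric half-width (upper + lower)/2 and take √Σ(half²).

Stack each dimension's contribution:
  -A: nom -23.030 → Σnom=-23.030; wc +0.140/-0.210 → slack +0.140/-0.210; half-tol=0.175, Σhalf²=0.030625
  +B: nom +36.400 → Σnom=13.370; wc +0.250/-0.250 → slack +0.390/-0.460; half-tol=0.250, Σhalf²=0.093125
  -C: nom -33.700 → Σnom=-20.330; wc +0.430/-0.060 → slack +0.820/-0.520; half-tol=0.245, Σhalf²=0.153150
  +D: nom +29.600 → Σnom=9.270; wc +0.410/-0.410 → slack +1.230/-0.930; half-tol=0.410, Σhalf²=0.321250
  -E: nom -46.800 → Σnom=-37.530; wc +0.363/-0.363 → slack +1.593/-1.293; half-tol=0.363, Σhalf²=0.453019
  +F: nom +44.300 → Σnom=6.770; wc +0.330/-0.400 → slack +1.923/-1.693; half-tol=0.365, Σhalf²=0.586244
  +G: nom +25.800 → Σnom=32.570; wc +0.143/-0.080 → slack +2.066/-1.773; half-tol=0.111, Σhalf²=0.598676
  +H: nom +39.200 → Σnom=71.770; wc +0.370/-0.370 → slack +2.436/-2.143; half-tol=0.370, Σhalf²=0.735576
Nominal = 71.770. Worst-case = [71.770 - 2.143, 71.770 + 2.436] = [69.627, 74.206]. RSS = √0.735576 = 0.858.

nominal=71.770 wc=[69.627,74.206] rss=0.858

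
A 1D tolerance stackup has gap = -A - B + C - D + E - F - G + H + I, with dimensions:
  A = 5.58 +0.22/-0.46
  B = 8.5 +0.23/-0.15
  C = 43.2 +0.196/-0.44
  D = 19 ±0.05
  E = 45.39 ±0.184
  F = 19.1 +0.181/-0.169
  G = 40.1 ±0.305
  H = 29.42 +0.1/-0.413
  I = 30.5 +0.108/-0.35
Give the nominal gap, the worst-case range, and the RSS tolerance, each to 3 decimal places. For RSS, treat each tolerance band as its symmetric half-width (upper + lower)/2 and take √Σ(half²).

Stack each dimension's contribution:
  -A: nom -5.580 → Σnom=-5.580; wc +0.460/-0.220 → slack +0.460/-0.220; half-tol=0.340, Σhalf²=0.115600
  -B: nom -8.500 → Σnom=-14.080; wc +0.150/-0.230 → slack +0.610/-0.450; half-tol=0.190, Σhalf²=0.151700
  +C: nom +43.200 → Σnom=29.120; wc +0.196/-0.440 → slack +0.806/-0.890; half-tol=0.318, Σhalf²=0.252824
  -D: nom -19.000 → Σnom=10.120; wc +0.050/-0.050 → slack +0.856/-0.940; half-tol=0.050, Σhalf²=0.255324
  +E: nom +45.390 → Σnom=55.510; wc +0.184/-0.184 → slack +1.040/-1.124; half-tol=0.184, Σhalf²=0.289180
  -F: nom -19.100 → Σnom=36.410; wc +0.169/-0.181 → slack +1.209/-1.305; half-tol=0.175, Σhalf²=0.319805
  -G: nom -40.100 → Σnom=-3.690; wc +0.305/-0.305 → slack +1.514/-1.610; half-tol=0.305, Σhalf²=0.412830
  +H: nom +29.420 → Σnom=25.730; wc +0.100/-0.413 → slack +1.614/-2.023; half-tol=0.257, Σhalf²=0.478622
  +I: nom +30.500 → Σnom=56.230; wc +0.108/-0.350 → slack +1.722/-2.373; half-tol=0.229, Σhalf²=0.531063
Nominal = 56.230. Worst-case = [56.230 - 2.373, 56.230 + 1.722] = [53.857, 57.952]. RSS = √0.531063 = 0.729.

nominal=56.230 wc=[53.857,57.952] rss=0.729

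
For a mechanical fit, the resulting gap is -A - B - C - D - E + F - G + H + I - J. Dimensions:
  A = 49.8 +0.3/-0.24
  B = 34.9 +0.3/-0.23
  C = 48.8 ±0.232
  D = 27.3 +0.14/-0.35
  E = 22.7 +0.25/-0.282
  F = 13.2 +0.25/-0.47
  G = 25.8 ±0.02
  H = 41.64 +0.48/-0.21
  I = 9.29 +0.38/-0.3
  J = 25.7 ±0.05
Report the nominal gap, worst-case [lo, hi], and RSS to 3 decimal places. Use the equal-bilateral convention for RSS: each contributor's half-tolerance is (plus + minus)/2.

nominal=-170.870 wc=[-173.142,-168.356] rss=0.834

Stack each dimension's contribution:
  -A: nom -49.800 → Σnom=-49.800; wc +0.240/-0.300 → slack +0.240/-0.300; half-tol=0.270, Σhalf²=0.072900
  -B: nom -34.900 → Σnom=-84.700; wc +0.230/-0.300 → slack +0.470/-0.600; half-tol=0.265, Σhalf²=0.143125
  -C: nom -48.800 → Σnom=-133.500; wc +0.232/-0.232 → slack +0.702/-0.832; half-tol=0.232, Σhalf²=0.196949
  -D: nom -27.300 → Σnom=-160.800; wc +0.350/-0.140 → slack +1.052/-0.972; half-tol=0.245, Σhalf²=0.256974
  -E: nom -22.700 → Σnom=-183.500; wc +0.282/-0.250 → slack +1.334/-1.222; half-tol=0.266, Σhalf²=0.327730
  +F: nom +13.200 → Σnom=-170.300; wc +0.250/-0.470 → slack +1.584/-1.692; half-tol=0.360, Σhalf²=0.457330
  -G: nom -25.800 → Σnom=-196.100; wc +0.020/-0.020 → slack +1.604/-1.712; half-tol=0.020, Σhalf²=0.457730
  +H: nom +41.640 → Σnom=-154.460; wc +0.480/-0.210 → slack +2.084/-1.922; half-tol=0.345, Σhalf²=0.576755
  +I: nom +9.290 → Σnom=-145.170; wc +0.380/-0.300 → slack +2.464/-2.222; half-tol=0.340, Σhalf²=0.692355
  -J: nom -25.700 → Σnom=-170.870; wc +0.050/-0.050 → slack +2.514/-2.272; half-tol=0.050, Σhalf²=0.694855
Nominal = -170.870. Worst-case = [-170.870 - 2.272, -170.870 + 2.514] = [-173.142, -168.356]. RSS = √0.694855 = 0.834.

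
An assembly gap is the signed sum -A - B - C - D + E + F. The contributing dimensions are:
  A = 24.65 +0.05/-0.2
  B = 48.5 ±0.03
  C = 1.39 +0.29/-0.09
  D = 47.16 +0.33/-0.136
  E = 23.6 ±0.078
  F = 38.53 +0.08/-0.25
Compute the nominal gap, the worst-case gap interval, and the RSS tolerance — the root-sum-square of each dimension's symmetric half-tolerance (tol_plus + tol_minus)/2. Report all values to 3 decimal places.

nominal=-59.570 wc=[-60.598,-58.956] rss=0.374

Stack each dimension's contribution:
  -A: nom -24.650 → Σnom=-24.650; wc +0.200/-0.050 → slack +0.200/-0.050; half-tol=0.125, Σhalf²=0.015625
  -B: nom -48.500 → Σnom=-73.150; wc +0.030/-0.030 → slack +0.230/-0.080; half-tol=0.030, Σhalf²=0.016525
  -C: nom -1.390 → Σnom=-74.540; wc +0.090/-0.290 → slack +0.320/-0.370; half-tol=0.190, Σhalf²=0.052625
  -D: nom -47.160 → Σnom=-121.700; wc +0.136/-0.330 → slack +0.456/-0.700; half-tol=0.233, Σhalf²=0.106914
  +E: nom +23.600 → Σnom=-98.100; wc +0.078/-0.078 → slack +0.534/-0.778; half-tol=0.078, Σhalf²=0.112998
  +F: nom +38.530 → Σnom=-59.570; wc +0.080/-0.250 → slack +0.614/-1.028; half-tol=0.165, Σhalf²=0.140223
Nominal = -59.570. Worst-case = [-59.570 - 1.028, -59.570 + 0.614] = [-60.598, -58.956]. RSS = √0.140223 = 0.374.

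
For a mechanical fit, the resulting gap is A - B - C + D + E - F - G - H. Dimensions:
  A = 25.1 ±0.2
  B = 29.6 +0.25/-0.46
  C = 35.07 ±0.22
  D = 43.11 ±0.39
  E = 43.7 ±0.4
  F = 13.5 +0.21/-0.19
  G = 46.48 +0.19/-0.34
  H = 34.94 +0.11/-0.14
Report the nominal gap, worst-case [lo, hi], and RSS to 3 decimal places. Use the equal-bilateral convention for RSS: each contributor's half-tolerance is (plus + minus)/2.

nominal=-47.680 wc=[-49.650,-45.340] rss=0.808

Stack each dimension's contribution:
  +A: nom +25.100 → Σnom=25.100; wc +0.200/-0.200 → slack +0.200/-0.200; half-tol=0.200, Σhalf²=0.040000
  -B: nom -29.600 → Σnom=-4.500; wc +0.460/-0.250 → slack +0.660/-0.450; half-tol=0.355, Σhalf²=0.166025
  -C: nom -35.070 → Σnom=-39.570; wc +0.220/-0.220 → slack +0.880/-0.670; half-tol=0.220, Σhalf²=0.214425
  +D: nom +43.110 → Σnom=3.540; wc +0.390/-0.390 → slack +1.270/-1.060; half-tol=0.390, Σhalf²=0.366525
  +E: nom +43.700 → Σnom=47.240; wc +0.400/-0.400 → slack +1.670/-1.460; half-tol=0.400, Σhalf²=0.526525
  -F: nom -13.500 → Σnom=33.740; wc +0.190/-0.210 → slack +1.860/-1.670; half-tol=0.200, Σhalf²=0.566525
  -G: nom -46.480 → Σnom=-12.740; wc +0.340/-0.190 → slack +2.200/-1.860; half-tol=0.265, Σhalf²=0.636750
  -H: nom -34.940 → Σnom=-47.680; wc +0.140/-0.110 → slack +2.340/-1.970; half-tol=0.125, Σhalf²=0.652375
Nominal = -47.680. Worst-case = [-47.680 - 1.970, -47.680 + 2.340] = [-49.650, -45.340]. RSS = √0.652375 = 0.808.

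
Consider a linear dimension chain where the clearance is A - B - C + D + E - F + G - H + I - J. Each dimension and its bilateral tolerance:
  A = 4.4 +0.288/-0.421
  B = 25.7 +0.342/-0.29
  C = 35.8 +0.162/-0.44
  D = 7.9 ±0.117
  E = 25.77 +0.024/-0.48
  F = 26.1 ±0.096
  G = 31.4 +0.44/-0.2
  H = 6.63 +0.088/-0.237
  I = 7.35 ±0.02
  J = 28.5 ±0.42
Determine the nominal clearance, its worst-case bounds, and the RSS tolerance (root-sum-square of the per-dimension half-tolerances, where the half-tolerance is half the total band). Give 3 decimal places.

Stack each dimension's contribution:
  +A: nom +4.400 → Σnom=4.400; wc +0.288/-0.421 → slack +0.288/-0.421; half-tol=0.354, Σhalf²=0.125670
  -B: nom -25.700 → Σnom=-21.300; wc +0.290/-0.342 → slack +0.578/-0.763; half-tol=0.316, Σhalf²=0.225526
  -C: nom -35.800 → Σnom=-57.100; wc +0.440/-0.162 → slack +1.018/-0.925; half-tol=0.301, Σhalf²=0.316127
  +D: nom +7.900 → Σnom=-49.200; wc +0.117/-0.117 → slack +1.135/-1.042; half-tol=0.117, Σhalf²=0.329816
  +E: nom +25.770 → Σnom=-23.430; wc +0.024/-0.480 → slack +1.159/-1.522; half-tol=0.252, Σhalf²=0.393320
  -F: nom -26.100 → Σnom=-49.530; wc +0.096/-0.096 → slack +1.255/-1.618; half-tol=0.096, Σhalf²=0.402536
  +G: nom +31.400 → Σnom=-18.130; wc +0.440/-0.200 → slack +1.695/-1.818; half-tol=0.320, Σhalf²=0.504936
  -H: nom -6.630 → Σnom=-24.760; wc +0.237/-0.088 → slack +1.932/-1.906; half-tol=0.162, Σhalf²=0.531342
  +I: nom +7.350 → Σnom=-17.410; wc +0.020/-0.020 → slack +1.952/-1.926; half-tol=0.020, Σhalf²=0.531742
  -J: nom -28.500 → Σnom=-45.910; wc +0.420/-0.420 → slack +2.372/-2.346; half-tol=0.420, Σhalf²=0.708142
Nominal = -45.910. Worst-case = [-45.910 - 2.346, -45.910 + 2.372] = [-48.256, -43.538]. RSS = √0.708142 = 0.842.

nominal=-45.910 wc=[-48.256,-43.538] rss=0.842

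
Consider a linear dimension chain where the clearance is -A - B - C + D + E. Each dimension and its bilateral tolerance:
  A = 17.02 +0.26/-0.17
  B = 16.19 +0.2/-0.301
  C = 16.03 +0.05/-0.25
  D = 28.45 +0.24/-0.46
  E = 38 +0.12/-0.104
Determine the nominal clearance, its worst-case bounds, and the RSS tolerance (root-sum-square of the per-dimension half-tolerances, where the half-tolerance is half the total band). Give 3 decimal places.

nominal=17.210 wc=[16.136,18.291] rss=0.516

Stack each dimension's contribution:
  -A: nom -17.020 → Σnom=-17.020; wc +0.170/-0.260 → slack +0.170/-0.260; half-tol=0.215, Σhalf²=0.046225
  -B: nom -16.190 → Σnom=-33.210; wc +0.301/-0.200 → slack +0.471/-0.460; half-tol=0.251, Σhalf²=0.108975
  -C: nom -16.030 → Σnom=-49.240; wc +0.250/-0.050 → slack +0.721/-0.510; half-tol=0.150, Σhalf²=0.131475
  +D: nom +28.450 → Σnom=-20.790; wc +0.240/-0.460 → slack +0.961/-0.970; half-tol=0.350, Σhalf²=0.253975
  +E: nom +38.000 → Σnom=17.210; wc +0.120/-0.104 → slack +1.081/-1.074; half-tol=0.112, Σhalf²=0.266519
Nominal = 17.210. Worst-case = [17.210 - 1.074, 17.210 + 1.081] = [16.136, 18.291]. RSS = √0.266519 = 0.516.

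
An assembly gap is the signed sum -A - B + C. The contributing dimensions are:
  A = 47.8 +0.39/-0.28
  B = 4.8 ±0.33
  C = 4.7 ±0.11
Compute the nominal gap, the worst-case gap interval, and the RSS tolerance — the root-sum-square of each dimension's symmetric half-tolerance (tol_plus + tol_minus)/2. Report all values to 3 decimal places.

nominal=-47.900 wc=[-48.730,-47.180] rss=0.483

Stack each dimension's contribution:
  -A: nom -47.800 → Σnom=-47.800; wc +0.280/-0.390 → slack +0.280/-0.390; half-tol=0.335, Σhalf²=0.112225
  -B: nom -4.800 → Σnom=-52.600; wc +0.330/-0.330 → slack +0.610/-0.720; half-tol=0.330, Σhalf²=0.221125
  +C: nom +4.700 → Σnom=-47.900; wc +0.110/-0.110 → slack +0.720/-0.830; half-tol=0.110, Σhalf²=0.233225
Nominal = -47.900. Worst-case = [-47.900 - 0.830, -47.900 + 0.720] = [-48.730, -47.180]. RSS = √0.233225 = 0.483.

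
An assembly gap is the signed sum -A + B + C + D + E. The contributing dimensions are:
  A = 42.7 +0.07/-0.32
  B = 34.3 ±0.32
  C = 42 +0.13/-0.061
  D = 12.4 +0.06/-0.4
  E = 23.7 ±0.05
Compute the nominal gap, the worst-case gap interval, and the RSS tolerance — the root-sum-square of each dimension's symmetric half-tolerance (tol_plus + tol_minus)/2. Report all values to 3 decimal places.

nominal=69.700 wc=[68.799,70.580] rss=0.453

Stack each dimension's contribution:
  -A: nom -42.700 → Σnom=-42.700; wc +0.320/-0.070 → slack +0.320/-0.070; half-tol=0.195, Σhalf²=0.038025
  +B: nom +34.300 → Σnom=-8.400; wc +0.320/-0.320 → slack +0.640/-0.390; half-tol=0.320, Σhalf²=0.140425
  +C: nom +42.000 → Σnom=33.600; wc +0.130/-0.061 → slack +0.770/-0.451; half-tol=0.096, Σhalf²=0.149545
  +D: nom +12.400 → Σnom=46.000; wc +0.060/-0.400 → slack +0.830/-0.851; half-tol=0.230, Σhalf²=0.202445
  +E: nom +23.700 → Σnom=69.700; wc +0.050/-0.050 → slack +0.880/-0.901; half-tol=0.050, Σhalf²=0.204945
Nominal = 69.700. Worst-case = [69.700 - 0.901, 69.700 + 0.880] = [68.799, 70.580]. RSS = √0.204945 = 0.453.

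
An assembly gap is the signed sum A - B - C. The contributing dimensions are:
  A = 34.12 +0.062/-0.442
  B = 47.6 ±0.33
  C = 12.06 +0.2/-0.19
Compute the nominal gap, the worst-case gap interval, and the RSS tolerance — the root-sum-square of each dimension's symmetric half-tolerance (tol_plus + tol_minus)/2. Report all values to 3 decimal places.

nominal=-25.540 wc=[-26.512,-24.958] rss=0.459

Stack each dimension's contribution:
  +A: nom +34.120 → Σnom=34.120; wc +0.062/-0.442 → slack +0.062/-0.442; half-tol=0.252, Σhalf²=0.063504
  -B: nom -47.600 → Σnom=-13.480; wc +0.330/-0.330 → slack +0.392/-0.772; half-tol=0.330, Σhalf²=0.172404
  -C: nom -12.060 → Σnom=-25.540; wc +0.190/-0.200 → slack +0.582/-0.972; half-tol=0.195, Σhalf²=0.210429
Nominal = -25.540. Worst-case = [-25.540 - 0.972, -25.540 + 0.582] = [-26.512, -24.958]. RSS = √0.210429 = 0.459.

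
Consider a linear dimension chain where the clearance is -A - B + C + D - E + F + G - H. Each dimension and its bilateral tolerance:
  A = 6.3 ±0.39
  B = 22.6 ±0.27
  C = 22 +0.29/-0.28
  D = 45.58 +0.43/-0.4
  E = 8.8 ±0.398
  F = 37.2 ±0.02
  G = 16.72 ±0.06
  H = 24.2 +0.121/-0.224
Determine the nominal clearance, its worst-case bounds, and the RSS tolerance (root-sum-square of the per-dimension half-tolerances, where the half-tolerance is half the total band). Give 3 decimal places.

nominal=59.600 wc=[57.661,61.682] rss=0.819

Stack each dimension's contribution:
  -A: nom -6.300 → Σnom=-6.300; wc +0.390/-0.390 → slack +0.390/-0.390; half-tol=0.390, Σhalf²=0.152100
  -B: nom -22.600 → Σnom=-28.900; wc +0.270/-0.270 → slack +0.660/-0.660; half-tol=0.270, Σhalf²=0.225000
  +C: nom +22.000 → Σnom=-6.900; wc +0.290/-0.280 → slack +0.950/-0.940; half-tol=0.285, Σhalf²=0.306225
  +D: nom +45.580 → Σnom=38.680; wc +0.430/-0.400 → slack +1.380/-1.340; half-tol=0.415, Σhalf²=0.478450
  -E: nom -8.800 → Σnom=29.880; wc +0.398/-0.398 → slack +1.778/-1.738; half-tol=0.398, Σhalf²=0.636854
  +F: nom +37.200 → Σnom=67.080; wc +0.020/-0.020 → slack +1.798/-1.758; half-tol=0.020, Σhalf²=0.637254
  +G: nom +16.720 → Σnom=83.800; wc +0.060/-0.060 → slack +1.858/-1.818; half-tol=0.060, Σhalf²=0.640854
  -H: nom -24.200 → Σnom=59.600; wc +0.224/-0.121 → slack +2.082/-1.939; half-tol=0.172, Σhalf²=0.670610
Nominal = 59.600. Worst-case = [59.600 - 1.939, 59.600 + 2.082] = [57.661, 61.682]. RSS = √0.670610 = 0.819.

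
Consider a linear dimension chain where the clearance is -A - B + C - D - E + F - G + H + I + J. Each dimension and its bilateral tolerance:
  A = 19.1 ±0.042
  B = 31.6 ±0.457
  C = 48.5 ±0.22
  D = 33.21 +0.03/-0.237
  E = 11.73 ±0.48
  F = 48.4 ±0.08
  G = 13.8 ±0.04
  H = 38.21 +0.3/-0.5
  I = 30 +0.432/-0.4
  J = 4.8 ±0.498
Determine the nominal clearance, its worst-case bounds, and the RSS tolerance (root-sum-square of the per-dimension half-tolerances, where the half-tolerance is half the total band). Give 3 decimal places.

nominal=60.470 wc=[57.723,63.256] rss=1.047

Stack each dimension's contribution:
  -A: nom -19.100 → Σnom=-19.100; wc +0.042/-0.042 → slack +0.042/-0.042; half-tol=0.042, Σhalf²=0.001764
  -B: nom -31.600 → Σnom=-50.700; wc +0.457/-0.457 → slack +0.499/-0.499; half-tol=0.457, Σhalf²=0.210613
  +C: nom +48.500 → Σnom=-2.200; wc +0.220/-0.220 → slack +0.719/-0.719; half-tol=0.220, Σhalf²=0.259013
  -D: nom -33.210 → Σnom=-35.410; wc +0.237/-0.030 → slack +0.956/-0.749; half-tol=0.134, Σhalf²=0.276835
  -E: nom -11.730 → Σnom=-47.140; wc +0.480/-0.480 → slack +1.436/-1.229; half-tol=0.480, Σhalf²=0.507235
  +F: nom +48.400 → Σnom=1.260; wc +0.080/-0.080 → slack +1.516/-1.309; half-tol=0.080, Σhalf²=0.513635
  -G: nom -13.800 → Σnom=-12.540; wc +0.040/-0.040 → slack +1.556/-1.349; half-tol=0.040, Σhalf²=0.515235
  +H: nom +38.210 → Σnom=25.670; wc +0.300/-0.500 → slack +1.856/-1.849; half-tol=0.400, Σhalf²=0.675235
  +I: nom +30.000 → Σnom=55.670; wc +0.432/-0.400 → slack +2.288/-2.249; half-tol=0.416, Σhalf²=0.848291
  +J: nom +4.800 → Σnom=60.470; wc +0.498/-0.498 → slack +2.786/-2.747; half-tol=0.498, Σhalf²=1.096295
Nominal = 60.470. Worst-case = [60.470 - 2.747, 60.470 + 2.786] = [57.723, 63.256]. RSS = √1.096295 = 1.047.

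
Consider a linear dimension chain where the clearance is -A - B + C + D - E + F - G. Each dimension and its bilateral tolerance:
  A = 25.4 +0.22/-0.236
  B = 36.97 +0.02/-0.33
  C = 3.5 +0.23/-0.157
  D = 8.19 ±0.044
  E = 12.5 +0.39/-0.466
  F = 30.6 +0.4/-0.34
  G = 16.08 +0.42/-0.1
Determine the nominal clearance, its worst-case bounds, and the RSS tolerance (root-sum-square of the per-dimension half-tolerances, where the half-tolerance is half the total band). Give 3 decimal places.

Stack each dimension's contribution:
  -A: nom -25.400 → Σnom=-25.400; wc +0.236/-0.220 → slack +0.236/-0.220; half-tol=0.228, Σhalf²=0.051984
  -B: nom -36.970 → Σnom=-62.370; wc +0.330/-0.020 → slack +0.566/-0.240; half-tol=0.175, Σhalf²=0.082609
  +C: nom +3.500 → Σnom=-58.870; wc +0.230/-0.157 → slack +0.796/-0.397; half-tol=0.194, Σhalf²=0.120051
  +D: nom +8.190 → Σnom=-50.680; wc +0.044/-0.044 → slack +0.840/-0.441; half-tol=0.044, Σhalf²=0.121987
  -E: nom -12.500 → Σnom=-63.180; wc +0.466/-0.390 → slack +1.306/-0.831; half-tol=0.428, Σhalf²=0.305171
  +F: nom +30.600 → Σnom=-32.580; wc +0.400/-0.340 → slack +1.706/-1.171; half-tol=0.370, Σhalf²=0.442071
  -G: nom -16.080 → Σnom=-48.660; wc +0.100/-0.420 → slack +1.806/-1.591; half-tol=0.260, Σhalf²=0.509671
Nominal = -48.660. Worst-case = [-48.660 - 1.591, -48.660 + 1.806] = [-50.251, -46.854]. RSS = √0.509671 = 0.714.

nominal=-48.660 wc=[-50.251,-46.854] rss=0.714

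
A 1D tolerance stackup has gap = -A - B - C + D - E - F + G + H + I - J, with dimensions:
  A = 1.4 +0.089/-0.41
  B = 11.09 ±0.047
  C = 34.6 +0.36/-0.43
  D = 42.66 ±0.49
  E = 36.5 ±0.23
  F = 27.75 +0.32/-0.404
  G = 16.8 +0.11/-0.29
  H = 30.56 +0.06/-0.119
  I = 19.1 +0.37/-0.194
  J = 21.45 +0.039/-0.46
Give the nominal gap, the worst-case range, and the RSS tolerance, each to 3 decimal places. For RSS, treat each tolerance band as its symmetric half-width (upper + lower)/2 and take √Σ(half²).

Stack each dimension's contribution:
  -A: nom -1.400 → Σnom=-1.400; wc +0.410/-0.089 → slack +0.410/-0.089; half-tol=0.249, Σhalf²=0.062250
  -B: nom -11.090 → Σnom=-12.490; wc +0.047/-0.047 → slack +0.457/-0.136; half-tol=0.047, Σhalf²=0.064459
  -C: nom -34.600 → Σnom=-47.090; wc +0.430/-0.360 → slack +0.887/-0.496; half-tol=0.395, Σhalf²=0.220484
  +D: nom +42.660 → Σnom=-4.430; wc +0.490/-0.490 → slack +1.377/-0.986; half-tol=0.490, Σhalf²=0.460584
  -E: nom -36.500 → Σnom=-40.930; wc +0.230/-0.230 → slack +1.607/-1.216; half-tol=0.230, Σhalf²=0.513484
  -F: nom -27.750 → Σnom=-68.680; wc +0.404/-0.320 → slack +2.011/-1.536; half-tol=0.362, Σhalf²=0.644528
  +G: nom +16.800 → Σnom=-51.880; wc +0.110/-0.290 → slack +2.121/-1.826; half-tol=0.200, Σhalf²=0.684528
  +H: nom +30.560 → Σnom=-21.320; wc +0.060/-0.119 → slack +2.181/-1.945; half-tol=0.089, Σhalf²=0.692539
  +I: nom +19.100 → Σnom=-2.220; wc +0.370/-0.194 → slack +2.551/-2.139; half-tol=0.282, Σhalf²=0.772063
  -J: nom -21.450 → Σnom=-23.670; wc +0.460/-0.039 → slack +3.011/-2.178; half-tol=0.249, Σhalf²=0.834313
Nominal = -23.670. Worst-case = [-23.670 - 2.178, -23.670 + 3.011] = [-25.848, -20.659]. RSS = √0.834313 = 0.913.

nominal=-23.670 wc=[-25.848,-20.659] rss=0.913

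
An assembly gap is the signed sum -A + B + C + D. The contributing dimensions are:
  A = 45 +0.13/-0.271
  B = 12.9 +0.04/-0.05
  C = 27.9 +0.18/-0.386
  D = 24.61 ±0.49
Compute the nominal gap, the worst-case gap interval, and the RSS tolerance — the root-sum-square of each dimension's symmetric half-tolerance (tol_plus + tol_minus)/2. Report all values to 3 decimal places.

nominal=20.410 wc=[19.354,21.391] rss=0.602

Stack each dimension's contribution:
  -A: nom -45.000 → Σnom=-45.000; wc +0.271/-0.130 → slack +0.271/-0.130; half-tol=0.201, Σhalf²=0.040200
  +B: nom +12.900 → Σnom=-32.100; wc +0.040/-0.050 → slack +0.311/-0.180; half-tol=0.045, Σhalf²=0.042225
  +C: nom +27.900 → Σnom=-4.200; wc +0.180/-0.386 → slack +0.491/-0.566; half-tol=0.283, Σhalf²=0.122314
  +D: nom +24.610 → Σnom=20.410; wc +0.490/-0.490 → slack +0.981/-1.056; half-tol=0.490, Σhalf²=0.362414
Nominal = 20.410. Worst-case = [20.410 - 1.056, 20.410 + 0.981] = [19.354, 21.391]. RSS = √0.362414 = 0.602.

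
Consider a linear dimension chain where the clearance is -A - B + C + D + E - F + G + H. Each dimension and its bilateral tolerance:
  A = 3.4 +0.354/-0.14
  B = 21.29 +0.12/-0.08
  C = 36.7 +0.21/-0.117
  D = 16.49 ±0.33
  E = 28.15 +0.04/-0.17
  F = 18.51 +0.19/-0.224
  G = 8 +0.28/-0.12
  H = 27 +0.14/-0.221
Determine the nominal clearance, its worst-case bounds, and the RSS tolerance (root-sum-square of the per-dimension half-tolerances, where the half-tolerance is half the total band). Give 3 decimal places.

nominal=73.140 wc=[71.518,74.584] rss=0.577

Stack each dimension's contribution:
  -A: nom -3.400 → Σnom=-3.400; wc +0.140/-0.354 → slack +0.140/-0.354; half-tol=0.247, Σhalf²=0.061009
  -B: nom -21.290 → Σnom=-24.690; wc +0.080/-0.120 → slack +0.220/-0.474; half-tol=0.100, Σhalf²=0.071009
  +C: nom +36.700 → Σnom=12.010; wc +0.210/-0.117 → slack +0.430/-0.591; half-tol=0.164, Σhalf²=0.097741
  +D: nom +16.490 → Σnom=28.500; wc +0.330/-0.330 → slack +0.760/-0.921; half-tol=0.330, Σhalf²=0.206641
  +E: nom +28.150 → Σnom=56.650; wc +0.040/-0.170 → slack +0.800/-1.091; half-tol=0.105, Σhalf²=0.217666
  -F: nom -18.510 → Σnom=38.140; wc +0.224/-0.190 → slack +1.024/-1.281; half-tol=0.207, Σhalf²=0.260515
  +G: nom +8.000 → Σnom=46.140; wc +0.280/-0.120 → slack +1.304/-1.401; half-tol=0.200, Σhalf²=0.300515
  +H: nom +27.000 → Σnom=73.140; wc +0.140/-0.221 → slack +1.444/-1.622; half-tol=0.180, Σhalf²=0.333095
Nominal = 73.140. Worst-case = [73.140 - 1.622, 73.140 + 1.444] = [71.518, 74.584]. RSS = √0.333095 = 0.577.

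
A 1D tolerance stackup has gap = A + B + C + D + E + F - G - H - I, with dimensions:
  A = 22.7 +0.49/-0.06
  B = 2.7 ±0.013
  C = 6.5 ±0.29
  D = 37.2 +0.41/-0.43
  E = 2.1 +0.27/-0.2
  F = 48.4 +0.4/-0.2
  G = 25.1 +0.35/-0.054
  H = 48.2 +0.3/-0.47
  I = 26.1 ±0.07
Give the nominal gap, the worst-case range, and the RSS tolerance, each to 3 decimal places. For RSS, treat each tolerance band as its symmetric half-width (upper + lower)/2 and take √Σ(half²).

Stack each dimension's contribution:
  +A: nom +22.700 → Σnom=22.700; wc +0.490/-0.060 → slack +0.490/-0.060; half-tol=0.275, Σhalf²=0.075625
  +B: nom +2.700 → Σnom=25.400; wc +0.013/-0.013 → slack +0.503/-0.073; half-tol=0.013, Σhalf²=0.075794
  +C: nom +6.500 → Σnom=31.900; wc +0.290/-0.290 → slack +0.793/-0.363; half-tol=0.290, Σhalf²=0.159894
  +D: nom +37.200 → Σnom=69.100; wc +0.410/-0.430 → slack +1.203/-0.793; half-tol=0.420, Σhalf²=0.336294
  +E: nom +2.100 → Σnom=71.200; wc +0.270/-0.200 → slack +1.473/-0.993; half-tol=0.235, Σhalf²=0.391519
  +F: nom +48.400 → Σnom=119.600; wc +0.400/-0.200 → slack +1.873/-1.193; half-tol=0.300, Σhalf²=0.481519
  -G: nom -25.100 → Σnom=94.500; wc +0.054/-0.350 → slack +1.927/-1.543; half-tol=0.202, Σhalf²=0.522323
  -H: nom -48.200 → Σnom=46.300; wc +0.470/-0.300 → slack +2.397/-1.843; half-tol=0.385, Σhalf²=0.670548
  -I: nom -26.100 → Σnom=20.200; wc +0.070/-0.070 → slack +2.467/-1.913; half-tol=0.070, Σhalf²=0.675448
Nominal = 20.200. Worst-case = [20.200 - 1.913, 20.200 + 2.467] = [18.287, 22.667]. RSS = √0.675448 = 0.822.

nominal=20.200 wc=[18.287,22.667] rss=0.822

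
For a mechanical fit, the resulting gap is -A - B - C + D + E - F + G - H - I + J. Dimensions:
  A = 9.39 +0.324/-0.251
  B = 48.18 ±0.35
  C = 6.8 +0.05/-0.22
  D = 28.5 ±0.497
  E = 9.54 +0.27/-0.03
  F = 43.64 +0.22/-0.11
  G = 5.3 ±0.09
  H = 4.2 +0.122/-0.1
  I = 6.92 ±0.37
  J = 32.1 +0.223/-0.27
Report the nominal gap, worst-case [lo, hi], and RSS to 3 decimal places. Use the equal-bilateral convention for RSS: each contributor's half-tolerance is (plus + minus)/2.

nominal=-43.690 wc=[-46.013,-41.209] rss=0.859

Stack each dimension's contribution:
  -A: nom -9.390 → Σnom=-9.390; wc +0.251/-0.324 → slack +0.251/-0.324; half-tol=0.287, Σhalf²=0.082656
  -B: nom -48.180 → Σnom=-57.570; wc +0.350/-0.350 → slack +0.601/-0.674; half-tol=0.350, Σhalf²=0.205156
  -C: nom -6.800 → Σnom=-64.370; wc +0.220/-0.050 → slack +0.821/-0.724; half-tol=0.135, Σhalf²=0.223381
  +D: nom +28.500 → Σnom=-35.870; wc +0.497/-0.497 → slack +1.318/-1.221; half-tol=0.497, Σhalf²=0.470390
  +E: nom +9.540 → Σnom=-26.330; wc +0.270/-0.030 → slack +1.588/-1.251; half-tol=0.150, Σhalf²=0.492890
  -F: nom -43.640 → Σnom=-69.970; wc +0.110/-0.220 → slack +1.698/-1.471; half-tol=0.165, Σhalf²=0.520115
  +G: nom +5.300 → Σnom=-64.670; wc +0.090/-0.090 → slack +1.788/-1.561; half-tol=0.090, Σhalf²=0.528215
  -H: nom -4.200 → Σnom=-68.870; wc +0.100/-0.122 → slack +1.888/-1.683; half-tol=0.111, Σhalf²=0.540536
  -I: nom -6.920 → Σnom=-75.790; wc +0.370/-0.370 → slack +2.258/-2.053; half-tol=0.370, Σhalf²=0.677436
  +J: nom +32.100 → Σnom=-43.690; wc +0.223/-0.270 → slack +2.481/-2.323; half-tol=0.246, Σhalf²=0.738199
Nominal = -43.690. Worst-case = [-43.690 - 2.323, -43.690 + 2.481] = [-46.013, -41.209]. RSS = √0.738199 = 0.859.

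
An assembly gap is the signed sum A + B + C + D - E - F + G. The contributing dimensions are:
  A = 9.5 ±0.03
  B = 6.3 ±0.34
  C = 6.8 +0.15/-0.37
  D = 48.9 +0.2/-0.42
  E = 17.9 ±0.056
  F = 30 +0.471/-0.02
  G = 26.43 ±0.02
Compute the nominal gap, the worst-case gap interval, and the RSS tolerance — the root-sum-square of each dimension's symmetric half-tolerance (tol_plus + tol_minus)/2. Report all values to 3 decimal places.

nominal=50.030 wc=[48.323,50.846] rss=0.587

Stack each dimension's contribution:
  +A: nom +9.500 → Σnom=9.500; wc +0.030/-0.030 → slack +0.030/-0.030; half-tol=0.030, Σhalf²=0.000900
  +B: nom +6.300 → Σnom=15.800; wc +0.340/-0.340 → slack +0.370/-0.370; half-tol=0.340, Σhalf²=0.116500
  +C: nom +6.800 → Σnom=22.600; wc +0.150/-0.370 → slack +0.520/-0.740; half-tol=0.260, Σhalf²=0.184100
  +D: nom +48.900 → Σnom=71.500; wc +0.200/-0.420 → slack +0.720/-1.160; half-tol=0.310, Σhalf²=0.280200
  -E: nom -17.900 → Σnom=53.600; wc +0.056/-0.056 → slack +0.776/-1.216; half-tol=0.056, Σhalf²=0.283336
  -F: nom -30.000 → Σnom=23.600; wc +0.020/-0.471 → slack +0.796/-1.687; half-tol=0.245, Σhalf²=0.343606
  +G: nom +26.430 → Σnom=50.030; wc +0.020/-0.020 → slack +0.816/-1.707; half-tol=0.020, Σhalf²=0.344006
Nominal = 50.030. Worst-case = [50.030 - 1.707, 50.030 + 0.816] = [48.323, 50.846]. RSS = √0.344006 = 0.587.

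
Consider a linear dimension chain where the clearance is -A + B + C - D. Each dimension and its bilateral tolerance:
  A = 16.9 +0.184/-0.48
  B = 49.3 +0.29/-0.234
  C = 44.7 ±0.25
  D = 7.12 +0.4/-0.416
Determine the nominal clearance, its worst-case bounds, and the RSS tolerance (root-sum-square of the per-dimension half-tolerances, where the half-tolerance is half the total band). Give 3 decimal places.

nominal=69.980 wc=[68.912,71.416] rss=0.639

Stack each dimension's contribution:
  -A: nom -16.900 → Σnom=-16.900; wc +0.480/-0.184 → slack +0.480/-0.184; half-tol=0.332, Σhalf²=0.110224
  +B: nom +49.300 → Σnom=32.400; wc +0.290/-0.234 → slack +0.770/-0.418; half-tol=0.262, Σhalf²=0.178868
  +C: nom +44.700 → Σnom=77.100; wc +0.250/-0.250 → slack +1.020/-0.668; half-tol=0.250, Σhalf²=0.241368
  -D: nom -7.120 → Σnom=69.980; wc +0.416/-0.400 → slack +1.436/-1.068; half-tol=0.408, Σhalf²=0.407832
Nominal = 69.980. Worst-case = [69.980 - 1.068, 69.980 + 1.436] = [68.912, 71.416]. RSS = √0.407832 = 0.639.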